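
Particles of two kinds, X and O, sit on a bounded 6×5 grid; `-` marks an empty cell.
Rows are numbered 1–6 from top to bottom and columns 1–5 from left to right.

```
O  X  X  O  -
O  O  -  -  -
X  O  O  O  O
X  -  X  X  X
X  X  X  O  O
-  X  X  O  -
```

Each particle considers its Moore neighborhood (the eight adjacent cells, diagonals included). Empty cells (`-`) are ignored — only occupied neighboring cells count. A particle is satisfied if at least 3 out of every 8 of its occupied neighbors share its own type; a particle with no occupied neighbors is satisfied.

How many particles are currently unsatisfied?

7

Row 1: (1,1)O 2/3 ok · (1,2)X 1/4 unhappy · (1,3)X 1/3 unhappy · (1,4)O 0/1 unhappy
Row 2: (2,1)O 3/5 ok · (2,2)O 4/7 ok
Row 3: (3,1)X 1/4 unhappy · (3,2)O 3/6 ok · (3,3)O 3/5 ok · (3,4)O 2/5 ok · (3,5)O 1/3 unhappy
Row 4: (4,1)X 3/4 ok · (4,3)X 3/7 ok · (4,4)X 3/8 ok · (4,5)X 1/5 unhappy
Row 5: (5,1)X 3/3 ok · (5,2)X 6/6 ok · (5,3)X 5/7 ok · (5,4)O 2/7 unhappy · (5,5)O 2/4 ok
Row 6: (6,2)X 4/4 ok · (6,3)X 3/5 ok · (6,4)O 2/4 ok
Unsatisfied: (1,2), (1,3), (1,4), (3,1), (3,5), (4,5), (5,4) — 7 in total.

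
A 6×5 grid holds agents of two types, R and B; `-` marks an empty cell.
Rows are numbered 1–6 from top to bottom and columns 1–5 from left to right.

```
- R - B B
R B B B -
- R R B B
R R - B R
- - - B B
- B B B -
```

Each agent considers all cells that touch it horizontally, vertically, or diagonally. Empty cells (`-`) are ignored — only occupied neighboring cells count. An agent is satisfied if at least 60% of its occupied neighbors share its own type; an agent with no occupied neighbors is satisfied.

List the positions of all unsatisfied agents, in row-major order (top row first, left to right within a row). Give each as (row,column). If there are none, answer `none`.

(1,2)R 1/3 unhappy
(1,4)B 3/3 ok
(1,5)B 2/2 ok
(2,1)R 2/3 ok
(2,2)B 1/5 unhappy
(2,3)B 4/7 unhappy
(2,4)B 5/6 ok
(3,2)R 4/6 ok
(3,3)R 2/7 unhappy
(3,4)B 4/6 ok
(3,5)B 3/4 ok
(4,1)R 2/2 ok
(4,2)R 3/3 ok
(4,4)B 4/6 ok
(4,5)R 0/5 unhappy
(5,4)B 4/5 ok
(5,5)B 3/4 ok
(6,2)B 1/1 ok
(6,3)B 3/3 ok
(6,4)B 3/3 ok

(1,2), (2,2), (2,3), (3,3), (4,5)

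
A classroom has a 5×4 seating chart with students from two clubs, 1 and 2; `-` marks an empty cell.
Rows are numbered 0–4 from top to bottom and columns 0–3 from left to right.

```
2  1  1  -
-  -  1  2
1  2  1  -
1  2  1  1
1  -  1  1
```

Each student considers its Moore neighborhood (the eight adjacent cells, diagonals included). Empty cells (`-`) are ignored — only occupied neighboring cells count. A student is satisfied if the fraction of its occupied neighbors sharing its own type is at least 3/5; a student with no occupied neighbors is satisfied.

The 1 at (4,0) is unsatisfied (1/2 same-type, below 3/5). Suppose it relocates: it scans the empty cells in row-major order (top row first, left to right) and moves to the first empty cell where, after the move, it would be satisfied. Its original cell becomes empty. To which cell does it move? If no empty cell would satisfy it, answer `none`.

Vacating (4,0). Empty cells in order:
  (0,3): 2/3 same-type → satisfied — stop here.

(0,3)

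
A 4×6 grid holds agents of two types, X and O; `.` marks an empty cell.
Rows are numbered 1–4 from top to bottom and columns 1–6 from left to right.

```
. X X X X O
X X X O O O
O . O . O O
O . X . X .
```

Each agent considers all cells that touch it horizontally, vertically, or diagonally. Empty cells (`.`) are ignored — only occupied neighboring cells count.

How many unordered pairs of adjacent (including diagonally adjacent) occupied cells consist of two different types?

15

Scan each occupied cell's neighbors to the right and below (and the two forward diagonals) so each pair is counted once.
Row 1: X(1,2)–X(1,3)= X(1,2)–X(2,2)= X(1,2)–X(2,3)= X(1,2)–X(2,1)= X(1,3)–X(1,4)= X(1,3)–X(2,3)= X(1,3)–O(2,4)≠ X(1,3)–X(2,2)= X(1,4)–X(1,5)= X(1,4)–O(2,4)≠ X(1,4)–O(2,5)≠ X(1,4)–X(2,3)= X(1,5)–O(1,6)≠ X(1,5)–O(2,5)≠ X(1,5)–O(2,6)≠ X(1,5)–O(2,4)≠ O(1,6)–O(2,6)= O(1,6)–O(2,5)=  → 7/18 unlike.
Row 2: X(2,1)–X(2,2)= X(2,1)–O(3,1)≠ X(2,2)–X(2,3)= X(2,2)–O(3,3)≠ X(2,2)–O(3,1)≠ X(2,3)–O(2,4)≠ X(2,3)–O(3,3)≠ O(2,4)–O(2,5)= O(2,4)–O(3,5)= O(2,4)–O(3,3)= O(2,5)–O(2,6)= O(2,5)–O(3,5)= O(2,5)–O(3,6)= O(2,6)–O(3,6)= O(2,6)–O(3,5)=  → 5/15 unlike.
Row 3: O(3,1)–O(4,1)= O(3,3)–X(4,3)≠ O(3,5)–O(3,6)= O(3,5)–X(4,5)≠ O(3,6)–X(4,5)≠  → 3/5 unlike.
Total adjacent occupied pairs: 38; unlike-type pairs: 15.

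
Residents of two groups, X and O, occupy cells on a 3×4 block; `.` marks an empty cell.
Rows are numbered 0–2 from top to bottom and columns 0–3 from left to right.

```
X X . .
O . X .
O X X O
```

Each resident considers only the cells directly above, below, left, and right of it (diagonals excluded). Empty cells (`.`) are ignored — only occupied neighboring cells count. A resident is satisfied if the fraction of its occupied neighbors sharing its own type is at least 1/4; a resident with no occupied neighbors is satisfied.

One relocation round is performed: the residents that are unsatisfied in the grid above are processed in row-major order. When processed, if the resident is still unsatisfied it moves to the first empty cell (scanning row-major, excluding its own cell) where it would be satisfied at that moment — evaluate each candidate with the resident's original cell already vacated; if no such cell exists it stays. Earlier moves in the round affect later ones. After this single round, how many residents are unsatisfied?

0

Initially unsatisfied (in order): (2,3).
  (2,3) → (0,3).
Resulting grid:
X X . O
O . X .
O X X .
All satisfied now.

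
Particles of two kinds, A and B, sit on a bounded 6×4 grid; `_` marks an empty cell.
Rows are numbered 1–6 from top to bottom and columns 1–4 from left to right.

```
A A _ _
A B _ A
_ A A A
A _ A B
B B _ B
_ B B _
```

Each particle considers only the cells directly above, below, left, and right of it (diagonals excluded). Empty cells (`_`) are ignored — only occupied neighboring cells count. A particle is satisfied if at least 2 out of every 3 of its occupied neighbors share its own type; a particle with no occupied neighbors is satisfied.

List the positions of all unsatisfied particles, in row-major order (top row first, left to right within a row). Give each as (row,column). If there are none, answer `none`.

Row 1: (1,1)A 2/2 ok · (1,2)A 1/2 unhappy
Row 2: (2,1)A 1/2 unhappy · (2,2)B 0/3 unhappy · (2,4)A 1/1 ok
Row 3: (3,2)A 1/2 unhappy · (3,3)A 3/3 ok · (3,4)A 2/3 ok
Row 4: (4,1)A 0/1 unhappy · (4,3)A 1/2 unhappy · (4,4)B 1/3 unhappy
Row 5: (5,1)B 1/2 unhappy · (5,2)B 2/2 ok · (5,4)B 1/1 ok
Row 6: (6,2)B 2/2 ok · (6,3)B 1/1 ok

(1,2), (2,1), (2,2), (3,2), (4,1), (4,3), (4,4), (5,1)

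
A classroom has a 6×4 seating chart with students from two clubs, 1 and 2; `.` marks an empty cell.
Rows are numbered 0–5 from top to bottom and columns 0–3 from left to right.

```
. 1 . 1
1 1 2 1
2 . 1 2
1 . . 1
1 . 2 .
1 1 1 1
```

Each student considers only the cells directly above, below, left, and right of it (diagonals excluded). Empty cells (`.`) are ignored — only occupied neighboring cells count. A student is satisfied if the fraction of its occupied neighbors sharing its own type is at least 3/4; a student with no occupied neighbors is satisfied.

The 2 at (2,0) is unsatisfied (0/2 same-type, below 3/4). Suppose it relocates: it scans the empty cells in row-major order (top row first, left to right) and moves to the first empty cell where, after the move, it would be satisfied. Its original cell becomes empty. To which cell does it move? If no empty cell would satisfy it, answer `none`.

none

Vacating (2,0). Empty cells in order:
  (0,0): 0/2 same-type → still unsatisfied.
  (0,2): 1/3 same-type → still unsatisfied.
  (2,1): 0/2 same-type → still unsatisfied.
  (3,1): 0/1 same-type → still unsatisfied.
  (3,2): 1/3 same-type → still unsatisfied.
  (4,1): 1/3 same-type → still unsatisfied.
  (4,3): 1/3 same-type → still unsatisfied.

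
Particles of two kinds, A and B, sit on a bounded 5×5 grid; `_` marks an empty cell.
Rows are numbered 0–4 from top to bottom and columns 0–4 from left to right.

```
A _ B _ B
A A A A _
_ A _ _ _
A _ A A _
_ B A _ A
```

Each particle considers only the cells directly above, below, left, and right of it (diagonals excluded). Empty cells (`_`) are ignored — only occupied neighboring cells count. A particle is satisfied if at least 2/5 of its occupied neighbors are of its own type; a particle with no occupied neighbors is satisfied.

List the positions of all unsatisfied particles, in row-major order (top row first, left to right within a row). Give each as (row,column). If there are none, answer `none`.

(0,2), (4,1)

Row 0: (0,0)A 1/1 satisfied · (0,2)B 0/1 not · (0,4)B 0/0 satisfied
Row 1: (1,0)A 2/2 satisfied · (1,1)A 3/3 satisfied · (1,2)A 2/3 satisfied · (1,3)A 1/1 satisfied
Row 2: (2,1)A 1/1 satisfied
Row 3: (3,0)A 0/0 satisfied · (3,2)A 2/2 satisfied · (3,3)A 1/1 satisfied
Row 4: (4,1)B 0/1 not · (4,2)A 1/2 satisfied · (4,4)A 0/0 satisfied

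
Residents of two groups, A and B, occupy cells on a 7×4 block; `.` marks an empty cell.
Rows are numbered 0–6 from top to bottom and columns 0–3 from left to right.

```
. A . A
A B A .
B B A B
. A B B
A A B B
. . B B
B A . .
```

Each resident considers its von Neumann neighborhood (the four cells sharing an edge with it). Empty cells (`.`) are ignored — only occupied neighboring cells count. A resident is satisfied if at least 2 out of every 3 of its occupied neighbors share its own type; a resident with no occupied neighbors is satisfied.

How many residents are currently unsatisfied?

Row 0: (0,1)A 0/1 ✗ · (0,3)A 0/0 ✓
Row 1: (1,0)A 0/2 ✗ · (1,1)B 1/4 ✗ · (1,2)A 1/2 ✗
Row 2: (2,0)B 1/2 ✗ · (2,1)B 2/4 ✗ · (2,2)A 1/4 ✗ · (2,3)B 1/2 ✗
Row 3: (3,1)A 1/3 ✗ · (3,2)B 2/4 ✗ · (3,3)B 3/3 ✓
Row 4: (4,0)A 1/1 ✓ · (4,1)A 2/3 ✓ · (4,2)B 3/4 ✓ · (4,3)B 3/3 ✓
Row 5: (5,2)B 2/2 ✓ · (5,3)B 2/2 ✓
Row 6: (6,0)B 0/1 ✗ · (6,1)A 0/1 ✗
Unsatisfied: (0,1), (1,0), (1,1), (1,2), (2,0), (2,1), (2,2), (2,3), (3,1), (3,2), (6,0), (6,1) — 12 in total.

12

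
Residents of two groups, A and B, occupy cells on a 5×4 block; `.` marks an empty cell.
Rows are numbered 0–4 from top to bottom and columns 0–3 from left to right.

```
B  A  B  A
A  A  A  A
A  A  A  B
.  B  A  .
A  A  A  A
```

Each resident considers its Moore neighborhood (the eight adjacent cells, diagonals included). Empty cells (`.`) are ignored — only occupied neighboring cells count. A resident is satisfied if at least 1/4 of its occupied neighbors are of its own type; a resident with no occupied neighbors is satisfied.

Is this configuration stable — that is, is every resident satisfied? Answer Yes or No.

No

(0,0)B 0/3 unhappy
(0,1)A 3/5 ok
(0,2)B 0/5 unhappy
(0,3)A 2/3 ok
(1,0)A 4/5 ok
(1,1)A 6/8 ok
(1,2)A 6/8 ok
(1,3)A 3/5 ok
(2,0)A 3/4 ok
(2,1)A 6/7 ok
(2,2)A 5/7 ok
(2,3)B 0/4 unhappy
(3,1)B 0/7 unhappy
(3,2)A 5/7 ok
(4,0)A 1/2 ok
(4,1)A 3/4 ok
(4,2)A 3/4 ok
(4,3)A 2/2 ok
For instance (0,0) has only 0/3 same-type neighbors, below 1/4.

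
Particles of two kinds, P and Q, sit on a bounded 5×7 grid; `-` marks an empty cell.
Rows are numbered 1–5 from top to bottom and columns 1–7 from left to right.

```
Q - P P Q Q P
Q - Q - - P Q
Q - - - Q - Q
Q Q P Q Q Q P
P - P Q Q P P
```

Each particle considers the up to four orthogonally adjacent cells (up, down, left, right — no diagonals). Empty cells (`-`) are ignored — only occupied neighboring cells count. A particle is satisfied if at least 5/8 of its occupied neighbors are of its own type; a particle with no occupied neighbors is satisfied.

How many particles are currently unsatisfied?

(1,1)Q 1/1 ok
(1,3)P 1/2 unhappy
(1,4)P 1/2 unhappy
(1,5)Q 1/2 unhappy
(1,6)Q 1/3 unhappy
(1,7)P 0/2 unhappy
(2,1)Q 2/2 ok
(2,3)Q 0/1 unhappy
(2,6)P 0/2 unhappy
(2,7)Q 1/3 unhappy
(3,1)Q 2/2 ok
(3,5)Q 1/1 ok
(3,7)Q 1/2 unhappy
(4,1)Q 2/3 ok
(4,2)Q 1/2 unhappy
(4,3)P 1/3 unhappy
(4,4)Q 2/3 ok
(4,5)Q 4/4 ok
(4,6)Q 1/3 unhappy
(4,7)P 1/3 unhappy
(5,1)P 0/1 unhappy
(5,3)P 1/2 unhappy
(5,4)Q 2/3 ok
(5,5)Q 2/3 ok
(5,6)P 1/3 unhappy
(5,7)P 2/2 ok
Unsatisfied: (1,3), (1,4), (1,5), (1,6), (1,7), (2,3), (2,6), (2,7), (3,7), (4,2), (4,3), (4,6), (4,7), (5,1), (5,3), (5,6) — 16 in total.

16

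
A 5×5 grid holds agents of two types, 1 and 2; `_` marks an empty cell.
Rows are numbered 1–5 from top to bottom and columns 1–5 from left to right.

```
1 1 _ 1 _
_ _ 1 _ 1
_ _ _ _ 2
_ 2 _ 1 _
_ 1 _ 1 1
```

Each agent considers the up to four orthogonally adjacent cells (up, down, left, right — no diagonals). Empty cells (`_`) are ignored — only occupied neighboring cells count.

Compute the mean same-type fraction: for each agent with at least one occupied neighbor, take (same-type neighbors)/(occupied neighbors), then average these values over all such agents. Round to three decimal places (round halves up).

Row 1: (1,1)1 1/1 · (1,2)1 1/1 · (1,4)1 — no occupied neighbors
Row 2: (2,3)1 — no occupied neighbors · (2,5)1 0/1
Row 3: (3,5)2 0/1
Row 4: (4,2)2 0/1 · (4,4)1 1/1
Row 5: (5,2)1 0/1 · (5,4)1 2/2 · (5,5)1 1/1
Sum over 9 agents: 1/1 + 1/1 + 0/1 + 0/1 + 0/1 + 1/1 + 0/1 + 2/2 + 1/1 = 5; mean = 5 ÷ 9 = 5/9 = 0.555555… → 0.556.

0.556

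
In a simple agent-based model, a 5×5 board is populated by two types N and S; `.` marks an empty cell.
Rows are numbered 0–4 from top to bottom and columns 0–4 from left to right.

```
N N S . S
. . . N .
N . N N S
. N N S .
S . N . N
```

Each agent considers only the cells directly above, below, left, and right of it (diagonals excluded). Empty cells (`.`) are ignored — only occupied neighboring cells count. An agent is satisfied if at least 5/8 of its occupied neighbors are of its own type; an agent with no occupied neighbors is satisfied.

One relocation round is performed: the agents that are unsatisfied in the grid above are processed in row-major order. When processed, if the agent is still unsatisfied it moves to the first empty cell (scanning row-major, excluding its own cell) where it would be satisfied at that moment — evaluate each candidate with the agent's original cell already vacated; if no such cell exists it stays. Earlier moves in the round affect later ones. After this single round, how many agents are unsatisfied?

Initially unsatisfied (in order): (0,1), (0,2), (2,3), (2,4), (3,3).
  (0,1) → (1,0).
  (0,2): now satisfied by earlier moves; stays.
  (2,3) → (1,1).
  (2,4): now satisfied by earlier moves; stays.
  (3,3) → (0,3).
Resulting grid:
N . S S S
N N . N .
N . N . S
. N N . .
S . N . N
Unsatisfied now: (1,3).

1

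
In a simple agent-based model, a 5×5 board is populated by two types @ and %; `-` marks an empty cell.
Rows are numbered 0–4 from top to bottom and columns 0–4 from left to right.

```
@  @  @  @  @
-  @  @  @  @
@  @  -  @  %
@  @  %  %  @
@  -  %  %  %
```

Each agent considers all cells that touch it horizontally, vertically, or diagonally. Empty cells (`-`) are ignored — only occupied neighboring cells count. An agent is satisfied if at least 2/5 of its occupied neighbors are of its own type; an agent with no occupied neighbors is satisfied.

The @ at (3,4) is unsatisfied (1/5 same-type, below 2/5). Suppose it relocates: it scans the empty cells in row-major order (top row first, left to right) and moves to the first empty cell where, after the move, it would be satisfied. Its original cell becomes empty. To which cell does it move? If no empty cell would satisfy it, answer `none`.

Vacating (3,4). Empty cells in order:
  (1,0): 5/5 same-type → satisfied — stop here.

(1,0)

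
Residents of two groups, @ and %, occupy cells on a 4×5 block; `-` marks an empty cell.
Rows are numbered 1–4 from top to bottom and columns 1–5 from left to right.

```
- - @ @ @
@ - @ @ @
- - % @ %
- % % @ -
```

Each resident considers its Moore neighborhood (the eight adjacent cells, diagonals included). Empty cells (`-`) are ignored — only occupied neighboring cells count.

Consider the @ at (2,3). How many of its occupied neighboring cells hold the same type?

4

Occupied neighbors of (2,3): (1,3)=@, (1,4)=@, (2,4)=@, (3,3)=%, (3,4)=@.
Same type (@): 4 of 5.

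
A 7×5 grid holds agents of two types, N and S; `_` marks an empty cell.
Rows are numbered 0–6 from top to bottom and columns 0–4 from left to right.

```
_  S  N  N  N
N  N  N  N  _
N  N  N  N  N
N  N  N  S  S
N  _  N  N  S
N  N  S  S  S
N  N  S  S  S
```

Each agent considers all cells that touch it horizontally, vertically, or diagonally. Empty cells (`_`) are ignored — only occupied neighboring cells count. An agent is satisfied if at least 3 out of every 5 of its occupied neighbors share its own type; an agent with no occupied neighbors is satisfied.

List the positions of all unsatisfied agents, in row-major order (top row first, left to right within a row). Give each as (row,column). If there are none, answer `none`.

Row 0: (0,1)S 0/4 unhappy · (0,2)N 4/5 ok · (0,3)N 4/4 ok · (0,4)N 2/2 ok
Row 1: (1,0)N 3/4 ok · (1,1)N 6/7 ok · (1,2)N 7/8 ok · (1,3)N 7/7 ok
Row 2: (2,0)N 5/5 ok · (2,1)N 8/8 ok · (2,2)N 7/8 ok · (2,3)N 5/7 ok · (2,4)N 2/4 unhappy
Row 3: (3,0)N 4/4 ok · (3,1)N 7/7 ok · (3,2)N 6/7 ok · (3,3)S 2/8 unhappy · (3,4)S 2/5 unhappy
Row 4: (4,0)N 4/4 ok · (4,2)N 4/7 unhappy · (4,3)N 2/8 unhappy · (4,4)S 4/5 ok
Row 5: (5,0)N 4/4 ok · (5,1)N 5/7 ok · (5,2)S 3/7 unhappy · (5,3)S 6/8 ok · (5,4)S 4/5 ok
Row 6: (6,0)N 3/3 ok · (6,1)N 3/5 ok · (6,2)S 3/5 ok · (6,3)S 5/5 ok · (6,4)S 3/3 ok

(0,1), (2,4), (3,3), (3,4), (4,2), (4,3), (5,2)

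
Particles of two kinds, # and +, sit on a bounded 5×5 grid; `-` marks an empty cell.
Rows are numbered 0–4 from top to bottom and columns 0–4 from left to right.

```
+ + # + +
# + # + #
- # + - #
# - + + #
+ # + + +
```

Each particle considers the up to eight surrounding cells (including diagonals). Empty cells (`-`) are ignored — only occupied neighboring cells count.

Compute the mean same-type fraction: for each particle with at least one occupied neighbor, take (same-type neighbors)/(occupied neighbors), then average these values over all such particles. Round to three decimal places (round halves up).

Row 0: (0,0)+ 2/3 · (0,1)+ 2/5 · (0,2)# 1/5 · (0,3)+ 2/5 · (0,4)+ 2/3
Row 1: (1,0)# 1/4 · (1,1)+ 3/7 · (1,2)# 2/7 · (1,3)+ 3/7 · (1,4)# 1/4
Row 2: (2,1)# 3/6 · (2,2)+ 4/6 · (2,4)# 2/4
Row 3: (3,0)# 2/3 · (3,2)+ 4/6 · (3,3)+ 5/7 · (3,4)# 1/4
Row 4: (4,0)+ 0/2 · (4,1)# 1/4 · (4,2)+ 3/4 · (4,3)+ 4/5 · (4,4)+ 2/3
Sum over 22 particles: 2/3 + 2/5 + 1/5 + 2/5 + 2/3 + 1/4 + 3/7 + 2/7 + 3/7 + 1/4 + 3/6 + 4/6 + 2/4 + 2/3 + 4/6 + 5/7 + 1/4 + 0/2 + 1/4 + 3/4 + 4/5 + 2/3 = 1457/140; mean = 1457/140 ÷ 22 = 1457/3080 = 0.473051… → 0.473.

0.473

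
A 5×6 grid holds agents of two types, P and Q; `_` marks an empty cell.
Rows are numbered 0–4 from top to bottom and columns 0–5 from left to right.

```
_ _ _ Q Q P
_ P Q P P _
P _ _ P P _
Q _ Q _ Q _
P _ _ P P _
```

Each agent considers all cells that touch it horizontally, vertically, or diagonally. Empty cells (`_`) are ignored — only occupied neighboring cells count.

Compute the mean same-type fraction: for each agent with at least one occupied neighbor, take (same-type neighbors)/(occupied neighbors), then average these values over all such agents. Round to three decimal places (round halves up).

0.359

Row 0: (0,3)Q 2/4 · (0,4)Q 1/4 · (0,5)P 1/2
Row 1: (1,1)P 1/2 · (1,2)Q 1/4 · (1,3)P 3/6 · (1,4)P 4/6
Row 2: (2,0)P 1/2 · (2,3)P 3/6 · (2,4)P 3/4
Row 3: (3,0)Q 0/2 · (3,2)Q 0/2 · (3,4)Q 0/4
Row 4: (4,0)P 0/1 · (4,3)P 1/3 · (4,4)P 1/2
Sum over 16 agents: 2/4 + 1/4 + 1/2 + 1/2 + 1/4 + 3/6 + 4/6 + 1/2 + 3/6 + 3/4 + 0/2 + 0/2 + 0/4 + 0/1 + 1/3 + 1/2 = 23/4; mean = 23/4 ÷ 16 = 23/64 = 0.359375 → 0.359.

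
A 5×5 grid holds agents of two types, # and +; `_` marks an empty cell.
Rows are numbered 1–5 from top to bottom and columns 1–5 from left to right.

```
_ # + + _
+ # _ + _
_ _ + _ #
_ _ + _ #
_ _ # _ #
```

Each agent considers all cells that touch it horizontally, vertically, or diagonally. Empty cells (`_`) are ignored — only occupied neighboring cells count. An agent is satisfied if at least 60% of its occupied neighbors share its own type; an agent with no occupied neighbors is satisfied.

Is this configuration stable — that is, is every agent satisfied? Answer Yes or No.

No

Row 1: (1,2)# 1/3 unhappy · (1,3)+ 2/4 unhappy · (1,4)+ 2/2 ok
Row 2: (2,1)+ 0/2 unhappy · (2,2)# 1/4 unhappy · (2,4)+ 3/4 ok
Row 3: (3,3)+ 2/3 ok · (3,5)# 1/2 unhappy
Row 4: (4,3)+ 1/2 unhappy · (4,5)# 2/2 ok
Row 5: (5,3)# 0/1 unhappy · (5,5)# 1/1 ok
For instance (1,2) has only 1/3 same-type neighbors, below 3/5.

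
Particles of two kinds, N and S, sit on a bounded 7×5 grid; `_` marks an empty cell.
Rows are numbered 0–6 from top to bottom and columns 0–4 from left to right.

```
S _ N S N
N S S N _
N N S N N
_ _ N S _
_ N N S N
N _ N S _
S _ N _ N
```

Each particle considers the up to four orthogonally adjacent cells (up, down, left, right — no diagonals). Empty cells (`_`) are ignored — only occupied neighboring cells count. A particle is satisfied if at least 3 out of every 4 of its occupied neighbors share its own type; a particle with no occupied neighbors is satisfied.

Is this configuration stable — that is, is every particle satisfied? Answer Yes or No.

No

Row 0: (0,0)S 0/1 not · (0,2)N 0/2 not · (0,3)S 0/3 not · (0,4)N 0/1 not
Row 1: (1,0)N 1/3 not · (1,1)S 1/3 not · (1,2)S 2/4 not · (1,3)N 1/3 not
Row 2: (2,0)N 2/2 satisfied · (2,1)N 1/3 not · (2,2)S 1/4 not · (2,3)N 2/4 not · (2,4)N 1/1 satisfied
Row 3: (3,2)N 1/3 not · (3,3)S 1/3 not
Row 4: (4,1)N 1/1 satisfied · (4,2)N 3/4 satisfied · (4,3)S 2/4 not · (4,4)N 0/1 not
Row 5: (5,0)N 0/1 not · (5,2)N 2/3 not · (5,3)S 1/2 not
Row 6: (6,0)S 0/1 not · (6,2)N 1/1 satisfied · (6,4)N 0/0 satisfied
For instance (0,0) has only 0/1 same-type neighbors, below 3/4.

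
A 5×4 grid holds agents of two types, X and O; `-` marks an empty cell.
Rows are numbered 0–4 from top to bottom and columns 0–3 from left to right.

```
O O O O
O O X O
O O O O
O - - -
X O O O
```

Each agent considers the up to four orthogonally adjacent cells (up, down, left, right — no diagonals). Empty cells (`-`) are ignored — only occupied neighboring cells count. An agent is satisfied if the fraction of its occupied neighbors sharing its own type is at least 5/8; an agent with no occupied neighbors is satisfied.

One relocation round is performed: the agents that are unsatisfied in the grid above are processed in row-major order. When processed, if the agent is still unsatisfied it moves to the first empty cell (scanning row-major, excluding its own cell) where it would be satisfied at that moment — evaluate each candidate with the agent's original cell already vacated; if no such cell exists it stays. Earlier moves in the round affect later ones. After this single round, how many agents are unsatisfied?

Initially unsatisfied (in order): (1,2), (3,0), (4,0), (4,1).
  (1,2): no empty cell satisfies it; stays.
  (3,0) → (3,1).
  (4,0): no empty cell satisfies it; stays.
  (4,1): now satisfied by earlier moves; stays.
Resulting grid:
O O O O
O O X O
O O O O
- O - -
X O O O
Unsatisfied now: (1,2), (4,0).

2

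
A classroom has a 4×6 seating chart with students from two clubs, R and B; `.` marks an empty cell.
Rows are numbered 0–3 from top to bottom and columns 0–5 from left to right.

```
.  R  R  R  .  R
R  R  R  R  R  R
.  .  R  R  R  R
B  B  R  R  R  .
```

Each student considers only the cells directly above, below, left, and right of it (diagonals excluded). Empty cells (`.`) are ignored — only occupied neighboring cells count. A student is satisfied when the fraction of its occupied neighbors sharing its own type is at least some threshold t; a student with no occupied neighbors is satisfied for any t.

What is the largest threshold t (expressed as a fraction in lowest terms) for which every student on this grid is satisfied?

Row 0: (0,1)R 2/2 · (0,2)R 3/3 · (0,3)R 2/2 · (0,5)R 1/1
Row 1: (1,0)R 1/1 · (1,1)R 3/3 · (1,2)R 4/4 · (1,3)R 4/4 · (1,4)R 3/3 · (1,5)R 3/3
Row 2: (2,2)R 3/3 · (2,3)R 4/4 · (2,4)R 4/4 · (2,5)R 2/2
Row 3: (3,0)B 1/1 · (3,1)B 1/2 · (3,2)R 2/3 · (3,3)R 3/3 · (3,4)R 2/2
The smallest same-type fraction is 1/2 at (3,1), which reduces to 1/2. Any threshold above that leaves this student unsatisfied.

1/2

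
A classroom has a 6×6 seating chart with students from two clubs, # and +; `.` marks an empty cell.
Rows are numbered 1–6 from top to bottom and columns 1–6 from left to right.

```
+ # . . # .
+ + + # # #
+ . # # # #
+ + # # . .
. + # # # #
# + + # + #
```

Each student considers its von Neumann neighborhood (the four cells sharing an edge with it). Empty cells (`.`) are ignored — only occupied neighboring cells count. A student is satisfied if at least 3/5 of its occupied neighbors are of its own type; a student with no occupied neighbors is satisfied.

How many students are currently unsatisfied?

Row 1: (1,1)+ 1/2 ✗ · (1,2)# 0/2 ✗ · (1,5)# 1/1 ✓
Row 2: (2,1)+ 3/3 ✓ · (2,2)+ 2/3 ✓ · (2,3)+ 1/3 ✗ · (2,4)# 2/3 ✓ · (2,5)# 4/4 ✓ · (2,6)# 2/2 ✓
Row 3: (3,1)+ 2/2 ✓ · (3,3)# 2/3 ✓ · (3,4)# 4/4 ✓ · (3,5)# 3/3 ✓ · (3,6)# 2/2 ✓
Row 4: (4,1)+ 2/2 ✓ · (4,2)+ 2/3 ✓ · (4,3)# 3/4 ✓ · (4,4)# 3/3 ✓
Row 5: (5,2)+ 2/3 ✓ · (5,3)# 2/4 ✗ · (5,4)# 4/4 ✓ · (5,5)# 2/3 ✓ · (5,6)# 2/2 ✓
Row 6: (6,1)# 0/1 ✗ · (6,2)+ 2/3 ✓ · (6,3)+ 1/3 ✗ · (6,4)# 1/3 ✗ · (6,5)+ 0/3 ✗ · (6,6)# 1/2 ✗
Unsatisfied: (1,1), (1,2), (2,3), (5,3), (6,1), (6,3), (6,4), (6,5), (6,6) — 9 in total.

9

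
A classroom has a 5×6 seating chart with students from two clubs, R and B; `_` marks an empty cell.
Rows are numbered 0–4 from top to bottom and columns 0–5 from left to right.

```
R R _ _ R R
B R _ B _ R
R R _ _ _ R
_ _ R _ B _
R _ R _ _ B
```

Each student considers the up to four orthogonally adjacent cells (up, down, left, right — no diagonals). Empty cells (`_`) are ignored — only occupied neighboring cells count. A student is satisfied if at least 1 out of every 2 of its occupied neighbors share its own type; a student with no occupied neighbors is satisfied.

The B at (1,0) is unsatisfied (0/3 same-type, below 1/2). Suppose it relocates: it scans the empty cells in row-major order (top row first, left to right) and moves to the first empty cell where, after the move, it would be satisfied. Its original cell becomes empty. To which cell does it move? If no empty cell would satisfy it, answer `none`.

(0,3)

Vacating (1,0). Empty cells in order:
  (0,2): 0/1 same-type → still unsatisfied.
  (0,3): 1/2 same-type → satisfied — stop here.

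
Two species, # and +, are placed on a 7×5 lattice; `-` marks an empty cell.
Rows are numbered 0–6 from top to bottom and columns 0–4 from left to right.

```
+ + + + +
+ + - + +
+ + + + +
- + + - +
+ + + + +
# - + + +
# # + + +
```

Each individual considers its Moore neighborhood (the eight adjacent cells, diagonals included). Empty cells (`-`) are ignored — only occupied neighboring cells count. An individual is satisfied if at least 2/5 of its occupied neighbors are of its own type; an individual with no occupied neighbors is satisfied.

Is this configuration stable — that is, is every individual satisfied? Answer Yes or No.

Yes

Row 0: (0,0)+ 3/3 ok · (0,1)+ 4/4 ok · (0,2)+ 4/4 ok · (0,3)+ 4/4 ok · (0,4)+ 3/3 ok
Row 1: (1,0)+ 5/5 ok · (1,1)+ 7/7 ok · (1,3)+ 7/7 ok · (1,4)+ 5/5 ok
Row 2: (2,0)+ 4/4 ok · (2,1)+ 6/6 ok · (2,2)+ 6/6 ok · (2,3)+ 6/6 ok · (2,4)+ 4/4 ok
Row 3: (3,1)+ 7/7 ok · (3,2)+ 7/7 ok · (3,4)+ 4/4 ok
Row 4: (4,0)+ 2/3 ok · (4,1)+ 5/6 ok · (4,2)+ 6/6 ok · (4,3)+ 7/7 ok · (4,4)+ 4/4 ok
Row 5: (5,0)# 2/4 ok · (5,2)+ 6/7 ok · (5,3)+ 8/8 ok · (5,4)+ 5/5 ok
Row 6: (6,0)# 2/2 ok · (6,1)# 2/4 ok · (6,2)+ 3/4 ok · (6,3)+ 5/5 ok · (6,4)+ 3/3 ok
All meet the threshold, so the configuration is stable.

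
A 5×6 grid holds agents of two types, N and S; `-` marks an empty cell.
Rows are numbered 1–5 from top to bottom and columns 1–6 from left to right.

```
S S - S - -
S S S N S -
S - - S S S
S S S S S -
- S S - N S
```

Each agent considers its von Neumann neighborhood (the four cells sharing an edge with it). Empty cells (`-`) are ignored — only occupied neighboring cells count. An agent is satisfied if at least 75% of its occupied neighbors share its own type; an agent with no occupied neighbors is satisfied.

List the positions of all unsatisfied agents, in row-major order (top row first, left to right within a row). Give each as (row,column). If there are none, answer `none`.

Row 1: (1,1)S 2/2 ✓ · (1,2)S 2/2 ✓ · (1,4)S 0/1 ✗
Row 2: (2,1)S 3/3 ✓ · (2,2)S 3/3 ✓ · (2,3)S 1/2 ✗ · (2,4)N 0/4 ✗ · (2,5)S 1/2 ✗
Row 3: (3,1)S 2/2 ✓ · (3,4)S 2/3 ✗ · (3,5)S 4/4 ✓ · (3,6)S 1/1 ✓
Row 4: (4,1)S 2/2 ✓ · (4,2)S 3/3 ✓ · (4,3)S 3/3 ✓ · (4,4)S 3/3 ✓ · (4,5)S 2/3 ✗
Row 5: (5,2)S 2/2 ✓ · (5,3)S 2/2 ✓ · (5,5)N 0/2 ✗ · (5,6)S 0/1 ✗

(1,4), (2,3), (2,4), (2,5), (3,4), (4,5), (5,5), (5,6)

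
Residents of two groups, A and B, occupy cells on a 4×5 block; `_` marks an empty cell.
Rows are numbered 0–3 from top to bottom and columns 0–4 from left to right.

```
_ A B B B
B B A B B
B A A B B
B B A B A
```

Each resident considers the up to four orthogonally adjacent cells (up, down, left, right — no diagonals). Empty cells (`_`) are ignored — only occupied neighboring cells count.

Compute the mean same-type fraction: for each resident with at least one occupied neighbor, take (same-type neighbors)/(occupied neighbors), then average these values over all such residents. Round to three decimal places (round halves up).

Row 0: (0,1)A 0/2 · (0,2)B 1/3 · (0,3)B 3/3 · (0,4)B 2/2
Row 1: (1,0)B 2/2 · (1,1)B 1/4 · (1,2)A 1/4 · (1,3)B 3/4 · (1,4)B 3/3
Row 2: (2,0)B 2/3 · (2,1)A 1/4 · (2,2)A 3/4 · (2,3)B 3/4 · (2,4)B 2/3
Row 3: (3,0)B 2/2 · (3,1)B 1/3 · (3,2)A 1/3 · (3,3)B 1/3 · (3,4)A 0/2
Sum over 19 residents: 0/2 + 1/3 + 3/3 + 2/2 + 2/2 + 1/4 + 1/4 + 3/4 + 3/3 + 2/3 + 1/4 + 3/4 + 3/4 + 2/3 + 2/2 + 1/3 + 1/3 + 1/3 + 0/2 = 32/3; mean = 32/3 ÷ 19 = 32/57 = 0.561403… → 0.561.

0.561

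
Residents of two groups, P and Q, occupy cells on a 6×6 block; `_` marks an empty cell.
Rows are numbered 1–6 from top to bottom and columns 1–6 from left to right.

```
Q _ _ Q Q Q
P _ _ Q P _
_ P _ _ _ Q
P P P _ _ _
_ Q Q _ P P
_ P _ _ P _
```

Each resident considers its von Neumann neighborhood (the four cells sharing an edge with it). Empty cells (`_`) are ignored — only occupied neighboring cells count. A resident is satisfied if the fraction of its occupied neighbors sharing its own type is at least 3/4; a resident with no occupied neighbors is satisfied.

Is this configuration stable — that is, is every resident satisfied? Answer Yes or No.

Row 1: (1,1)Q 0/1 not · (1,4)Q 2/2 satisfied · (1,5)Q 2/3 not · (1,6)Q 1/1 satisfied
Row 2: (2,1)P 0/1 not · (2,4)Q 1/2 not · (2,5)P 0/2 not
Row 3: (3,2)P 1/1 satisfied · (3,6)Q 0/0 satisfied
Row 4: (4,1)P 1/1 satisfied · (4,2)P 3/4 satisfied · (4,3)P 1/2 not
Row 5: (5,2)Q 1/3 not · (5,3)Q 1/2 not · (5,5)P 2/2 satisfied · (5,6)P 1/1 satisfied
Row 6: (6,2)P 0/1 not · (6,5)P 1/1 satisfied
For instance (1,1) has only 0/1 same-type neighbors, below 3/4.

No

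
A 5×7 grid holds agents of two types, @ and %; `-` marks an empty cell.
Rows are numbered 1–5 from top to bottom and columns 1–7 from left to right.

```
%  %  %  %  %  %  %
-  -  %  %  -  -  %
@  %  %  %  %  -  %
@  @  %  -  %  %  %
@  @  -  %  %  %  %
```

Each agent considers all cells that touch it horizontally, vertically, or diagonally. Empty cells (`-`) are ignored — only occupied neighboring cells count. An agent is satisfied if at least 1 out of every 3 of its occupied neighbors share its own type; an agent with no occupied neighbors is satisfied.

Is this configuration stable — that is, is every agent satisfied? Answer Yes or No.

(1,1)% 1/1 satisfied
(1,2)% 3/3 satisfied
(1,3)% 4/4 satisfied
(1,4)% 4/4 satisfied
(1,5)% 3/3 satisfied
(1,6)% 3/3 satisfied
(1,7)% 2/2 satisfied
(2,3)% 7/7 satisfied
(2,4)% 7/7 satisfied
(2,7)% 3/3 satisfied
(3,1)@ 2/3 satisfied
(3,2)% 3/6 satisfied
(3,3)% 5/6 satisfied
(3,4)% 6/6 satisfied
(3,5)% 4/4 satisfied
(3,7)% 3/3 satisfied
(4,1)@ 4/5 satisfied
(4,2)@ 4/7 satisfied
(4,3)% 4/6 satisfied
(4,5)% 6/6 satisfied
(4,6)% 7/7 satisfied
(4,7)% 4/4 satisfied
(5,1)@ 3/3 satisfied
(5,2)@ 3/4 satisfied
(5,4)% 3/3 satisfied
(5,5)% 4/4 satisfied
(5,6)% 5/5 satisfied
(5,7)% 3/3 satisfied
All meet the threshold, so the configuration is stable.

Yes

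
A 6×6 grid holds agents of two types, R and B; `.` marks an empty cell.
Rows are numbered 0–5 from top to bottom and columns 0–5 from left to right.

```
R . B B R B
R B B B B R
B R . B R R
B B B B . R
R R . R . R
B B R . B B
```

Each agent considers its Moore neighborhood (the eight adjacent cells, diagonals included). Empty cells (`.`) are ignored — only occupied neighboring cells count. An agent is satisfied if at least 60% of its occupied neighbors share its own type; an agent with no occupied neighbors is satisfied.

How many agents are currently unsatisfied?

20

(0,0)R 1/2 ✗
(0,2)B 4/4 ✓
(0,3)B 4/5 ✓
(0,4)R 1/5 ✗
(0,5)B 1/3 ✗
(1,0)R 2/4 ✗
(1,1)B 3/6 ✗
(1,2)B 5/6 ✓
(1,3)B 5/7 ✓
(1,4)B 4/8 ✗
(1,5)R 3/5 ✓
(2,0)B 3/5 ✓
(2,1)R 1/7 ✗
(2,3)B 5/6 ✓
(2,4)R 3/7 ✗
(2,5)R 3/4 ✓
(3,0)B 2/5 ✗
(3,1)B 3/6 ✗
(3,2)B 3/6 ✗
(3,3)B 2/4 ✗
(3,5)R 3/3 ✓
(4,0)R 1/5 ✗
(4,1)R 2/7 ✗
(4,3)R 1/4 ✗
(4,5)R 1/3 ✗
(5,0)B 1/3 ✗
(5,1)B 1/4 ✗
(5,2)R 2/3 ✓
(5,4)B 1/3 ✗
(5,5)B 1/2 ✗
Unsatisfied: (0,0), (0,4), (0,5), (1,0), (1,1), (1,4), (2,1), (2,4), (3,0), (3,1), (3,2), (3,3), (4,0), (4,1), (4,3), (4,5), (5,0), (5,1), (5,4), (5,5) — 20 in total.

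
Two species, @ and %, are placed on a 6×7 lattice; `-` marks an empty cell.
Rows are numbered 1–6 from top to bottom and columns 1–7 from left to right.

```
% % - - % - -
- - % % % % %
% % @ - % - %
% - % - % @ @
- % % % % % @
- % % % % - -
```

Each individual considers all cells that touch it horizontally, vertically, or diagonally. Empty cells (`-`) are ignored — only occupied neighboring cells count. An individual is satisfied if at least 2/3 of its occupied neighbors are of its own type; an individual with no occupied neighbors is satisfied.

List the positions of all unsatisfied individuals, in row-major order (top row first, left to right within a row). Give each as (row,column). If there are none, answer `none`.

(1,1)% 1/1 ok
(1,2)% 2/2 ok
(1,5)% 3/3 ok
(2,3)% 3/4 ok
(2,4)% 4/5 ok
(2,5)% 4/4 ok
(2,6)% 5/5 ok
(2,7)% 2/2 ok
(3,1)% 2/2 ok
(3,2)% 4/5 ok
(3,3)@ 0/4 unhappy
(3,5)% 4/5 ok
(3,7)% 2/4 unhappy
(4,1)% 3/3 ok
(4,3)% 4/5 ok
(4,5)% 4/5 ok
(4,6)@ 2/7 unhappy
(4,7)@ 2/4 unhappy
(5,2)% 5/5 ok
(5,3)% 6/6 ok
(5,4)% 7/7 ok
(5,5)% 5/6 ok
(5,6)% 3/6 unhappy
(5,7)@ 2/3 ok
(6,2)% 3/3 ok
(6,3)% 5/5 ok
(6,4)% 5/5 ok
(6,5)% 4/4 ok

(3,3), (3,7), (4,6), (4,7), (5,6)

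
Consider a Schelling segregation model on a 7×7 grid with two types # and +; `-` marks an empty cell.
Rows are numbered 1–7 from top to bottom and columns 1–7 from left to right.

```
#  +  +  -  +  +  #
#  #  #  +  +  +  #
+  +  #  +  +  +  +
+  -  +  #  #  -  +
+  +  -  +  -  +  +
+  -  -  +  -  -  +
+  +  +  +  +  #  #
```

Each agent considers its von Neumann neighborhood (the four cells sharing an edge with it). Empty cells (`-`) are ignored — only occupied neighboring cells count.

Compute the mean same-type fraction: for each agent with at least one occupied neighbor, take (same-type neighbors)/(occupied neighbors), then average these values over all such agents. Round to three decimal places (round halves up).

0.683

Row 1: (1,1)# 1/2 · (1,2)+ 1/3 · (1,3)+ 1/2 · (1,5)+ 2/2 · (1,6)+ 2/3 · (1,7)# 1/2
Row 2: (2,1)# 2/3 · (2,2)# 2/4 · (2,3)# 2/4 · (2,4)+ 2/3 · (2,5)+ 4/4 · (2,6)+ 3/4 · (2,7)# 1/3
Row 3: (3,1)+ 2/3 · (3,2)+ 1/3 · (3,3)# 1/4 · (3,4)+ 2/4 · (3,5)+ 3/4 · (3,6)+ 3/3 · (3,7)+ 2/3
Row 4: (4,1)+ 2/2 · (4,3)+ 0/2 · (4,4)# 1/4 · (4,5)# 1/2 · (4,7)+ 2/2
Row 5: (5,1)+ 3/3 · (5,2)+ 1/1 · (5,4)+ 1/2 · (5,6)+ 1/1 · (5,7)+ 3/3
Row 6: (6,1)+ 2/2 · (6,4)+ 2/2 · (6,7)+ 1/2
Row 7: (7,1)+ 2/2 · (7,2)+ 2/2 · (7,3)+ 2/2 · (7,4)+ 3/3 · (7,5)+ 1/2 · (7,6)# 1/2 · (7,7)# 1/2
Sum over 40 agents: 1/2 + 1/3 + 1/2 + 2/2 + 2/3 + 1/2 + 2/3 + 2/4 + 2/4 + 2/3 + 4/4 + 3/4 + 1/3 + 2/3 + 1/3 + 1/4 + 2/4 + 3/4 + 3/3 + 2/3 + 2/2 + 0/2 + 1/4 + 1/2 + 2/2 + 3/3 + 1/1 + 1/2 + 1/1 + 3/3 + 2/2 + 2/2 + 1/2 + 2/2 + 2/2 + 2/2 + 3/3 + 1/2 + 1/2 + 1/2 = 82/3; mean = 82/3 ÷ 40 = 41/60 = 0.683333… → 0.683.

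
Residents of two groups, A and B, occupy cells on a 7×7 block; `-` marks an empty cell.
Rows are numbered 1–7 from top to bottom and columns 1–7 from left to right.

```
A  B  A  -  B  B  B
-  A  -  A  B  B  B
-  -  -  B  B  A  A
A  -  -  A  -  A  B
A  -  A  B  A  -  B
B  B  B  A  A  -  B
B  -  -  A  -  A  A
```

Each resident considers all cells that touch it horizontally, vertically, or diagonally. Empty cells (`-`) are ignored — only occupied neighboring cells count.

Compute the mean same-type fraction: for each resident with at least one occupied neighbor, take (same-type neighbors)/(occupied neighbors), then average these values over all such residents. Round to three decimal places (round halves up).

0.567

Row 1: (1,1)A 1/2 · (1,2)B 0/3 · (1,3)A 2/3 · (1,5)B 3/4 · (1,6)B 5/5 · (1,7)B 3/3
Row 2: (2,2)A 2/3 · (2,4)A 1/5 · (2,5)B 5/7 · (2,6)B 6/8 · (2,7)B 3/5
Row 3: (3,4)B 2/4 · (3,5)B 3/7 · (3,6)A 2/7 · (3,7)A 2/5
Row 4: (4,1)A 1/1 · (4,4)A 2/5 · (4,6)A 3/6 · (4,7)B 1/4
Row 5: (5,1)A 1/3 · (5,3)A 2/5 · (5,4)B 1/6 · (5,5)A 4/5 · (5,7)B 2/3
Row 6: (6,1)B 2/3 · (6,2)B 3/5 · (6,3)B 2/5 · (6,4)A 4/6 · (6,5)A 4/5 · (6,7)B 1/3
Row 7: (7,1)B 2/2 · (7,4)A 2/3 · (7,6)A 2/3 · (7,7)A 1/2
Sum over 34 residents: 1/2 + 0/3 + 2/3 + 3/4 + 5/5 + 3/3 + 2/3 + 1/5 + 5/7 + 6/8 + 3/5 + 2/4 + 3/7 + 2/7 + 2/5 + 1/1 + 2/5 + 3/6 + 1/4 + 1/3 + 2/5 + 1/6 + 4/5 + 2/3 + 2/3 + 3/5 + 2/5 + 4/6 + 4/5 + 1/3 + 2/2 + 2/3 + 2/3 + 1/2 = 2699/140; mean = 2699/140 ÷ 34 = 2699/4760 = 0.567016… → 0.567.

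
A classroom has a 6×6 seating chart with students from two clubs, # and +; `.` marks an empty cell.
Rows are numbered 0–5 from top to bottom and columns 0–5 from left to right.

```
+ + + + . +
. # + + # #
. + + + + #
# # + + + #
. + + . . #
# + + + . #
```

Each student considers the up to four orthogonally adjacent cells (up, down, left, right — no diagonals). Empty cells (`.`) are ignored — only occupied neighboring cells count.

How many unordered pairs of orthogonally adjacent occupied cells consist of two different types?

12

Scan each occupied cell's neighbors to the right and below so each pair is counted once.
Row 0: +(0,0)–+(0,1)= +(0,1)–+(0,2)= +(0,1)–#(1,1)≠ +(0,2)–+(0,3)= +(0,2)–+(1,2)= +(0,3)–+(1,3)= +(0,5)–#(1,5)≠  → 2/7 unlike.
Row 1: #(1,1)–+(1,2)≠ #(1,1)–+(2,1)≠ +(1,2)–+(1,3)= +(1,2)–+(2,2)= +(1,3)–#(1,4)≠ +(1,3)–+(2,3)= #(1,4)–#(1,5)= #(1,4)–+(2,4)≠ #(1,5)–#(2,5)=  → 4/9 unlike.
Row 2: +(2,1)–+(2,2)= +(2,1)–#(3,1)≠ +(2,2)–+(2,3)= +(2,2)–+(3,2)= +(2,3)–+(2,4)= +(2,3)–+(3,3)= +(2,4)–#(2,5)≠ +(2,4)–+(3,4)= #(2,5)–#(3,5)=  → 2/9 unlike.
Row 3: #(3,0)–#(3,1)= #(3,1)–+(3,2)≠ #(3,1)–+(4,1)≠ +(3,2)–+(3,3)= +(3,2)–+(4,2)= +(3,3)–+(3,4)= +(3,4)–#(3,5)≠ #(3,5)–#(4,5)=  → 3/8 unlike.
Row 4: +(4,1)–+(4,2)= +(4,1)–+(5,1)= +(4,2)–+(5,2)= #(4,5)–#(5,5)=  → 0/4 unlike.
Row 5: #(5,0)–+(5,1)≠ +(5,1)–+(5,2)= +(5,2)–+(5,3)=  → 1/3 unlike.
Total adjacent occupied pairs: 40; unlike-type pairs: 12.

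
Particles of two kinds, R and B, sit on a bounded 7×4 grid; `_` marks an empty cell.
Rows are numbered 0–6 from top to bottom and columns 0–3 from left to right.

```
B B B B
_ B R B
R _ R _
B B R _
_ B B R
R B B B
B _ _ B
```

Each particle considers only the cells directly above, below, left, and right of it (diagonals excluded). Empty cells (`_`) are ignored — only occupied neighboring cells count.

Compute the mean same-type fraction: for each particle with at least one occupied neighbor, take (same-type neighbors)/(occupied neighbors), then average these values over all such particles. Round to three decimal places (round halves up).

(0,0)B 1/1
(0,1)B 3/3
(0,2)B 2/3
(0,3)B 2/2
(1,1)B 1/2
(1,2)R 1/4
(1,3)B 1/2
(2,0)R 0/1
(2,2)R 2/2
(3,0)B 1/2
(3,1)B 2/3
(3,2)R 1/3
(4,1)B 3/3
(4,2)B 2/4
(4,3)R 0/2
(5,0)R 0/2
(5,1)B 2/3
(5,2)B 3/3
(5,3)B 2/3
(6,0)B 0/1
(6,3)B 1/1
Sum over 21 particles: 1/1 + 3/3 + 2/3 + 2/2 + 1/2 + 1/4 + 1/2 + 0/1 + 2/2 + 1/2 + 2/3 + 1/3 + 3/3 + 2/4 + 0/2 + 0/2 + 2/3 + 3/3 + 2/3 + 0/1 + 1/1 = 49/4; mean = 49/4 ÷ 21 = 7/12 = 0.583333… → 0.583.

0.583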